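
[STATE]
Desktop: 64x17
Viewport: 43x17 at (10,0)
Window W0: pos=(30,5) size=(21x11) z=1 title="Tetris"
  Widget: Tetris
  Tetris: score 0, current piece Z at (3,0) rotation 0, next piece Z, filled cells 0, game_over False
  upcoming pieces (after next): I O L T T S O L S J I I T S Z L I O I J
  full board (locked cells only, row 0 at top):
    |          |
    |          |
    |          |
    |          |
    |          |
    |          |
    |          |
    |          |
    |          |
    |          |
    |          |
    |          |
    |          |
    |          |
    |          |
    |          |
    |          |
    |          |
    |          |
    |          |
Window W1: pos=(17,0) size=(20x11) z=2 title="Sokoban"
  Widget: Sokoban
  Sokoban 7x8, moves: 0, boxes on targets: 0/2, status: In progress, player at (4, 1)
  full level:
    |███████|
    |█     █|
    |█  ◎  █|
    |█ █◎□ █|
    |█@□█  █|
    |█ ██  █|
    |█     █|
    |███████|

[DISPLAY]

       ┏━━━━━━━━━━━━━━━━━━┓                
       ┃ Sokoban          ┃                
       ┠──────────────────┨                
       ┃███████           ┃                
       ┃█     █           ┃                
       ┃█  ◎  █           ┃━━━━━━━━━━━━━┓  
       ┃█ █◎□ █           ┃s            ┃  
       ┃█@□█  █           ┃─────────────┨  
       ┃█ ██  █           ┃    │Next:   ┃  
       ┃█     █           ┃    │▓▓      ┃  
       ┗━━━━━━━━━━━━━━━━━━┛    │ ▓▓     ┃  
                    ┃          │        ┃  
                    ┃          │        ┃  
                    ┃          │        ┃  
                    ┃          │Score:  ┃  
                    ┗━━━━━━━━━━━━━━━━━━━┛  
                                           


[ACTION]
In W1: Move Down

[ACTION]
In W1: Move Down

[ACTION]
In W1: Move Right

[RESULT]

       ┏━━━━━━━━━━━━━━━━━━┓                
       ┃ Sokoban          ┃                
       ┠──────────────────┨                
       ┃███████           ┃                
       ┃█     █           ┃                
       ┃█  ◎  █           ┃━━━━━━━━━━━━━┓  
       ┃█ █◎□ █           ┃s            ┃  
       ┃█ □█  █           ┃─────────────┨  
       ┃█ ██  █           ┃    │Next:   ┃  
       ┃█ @   █           ┃    │▓▓      ┃  
       ┗━━━━━━━━━━━━━━━━━━┛    │ ▓▓     ┃  
                    ┃          │        ┃  
                    ┃          │        ┃  
                    ┃          │        ┃  
                    ┃          │Score:  ┃  
                    ┗━━━━━━━━━━━━━━━━━━━┛  
                                           


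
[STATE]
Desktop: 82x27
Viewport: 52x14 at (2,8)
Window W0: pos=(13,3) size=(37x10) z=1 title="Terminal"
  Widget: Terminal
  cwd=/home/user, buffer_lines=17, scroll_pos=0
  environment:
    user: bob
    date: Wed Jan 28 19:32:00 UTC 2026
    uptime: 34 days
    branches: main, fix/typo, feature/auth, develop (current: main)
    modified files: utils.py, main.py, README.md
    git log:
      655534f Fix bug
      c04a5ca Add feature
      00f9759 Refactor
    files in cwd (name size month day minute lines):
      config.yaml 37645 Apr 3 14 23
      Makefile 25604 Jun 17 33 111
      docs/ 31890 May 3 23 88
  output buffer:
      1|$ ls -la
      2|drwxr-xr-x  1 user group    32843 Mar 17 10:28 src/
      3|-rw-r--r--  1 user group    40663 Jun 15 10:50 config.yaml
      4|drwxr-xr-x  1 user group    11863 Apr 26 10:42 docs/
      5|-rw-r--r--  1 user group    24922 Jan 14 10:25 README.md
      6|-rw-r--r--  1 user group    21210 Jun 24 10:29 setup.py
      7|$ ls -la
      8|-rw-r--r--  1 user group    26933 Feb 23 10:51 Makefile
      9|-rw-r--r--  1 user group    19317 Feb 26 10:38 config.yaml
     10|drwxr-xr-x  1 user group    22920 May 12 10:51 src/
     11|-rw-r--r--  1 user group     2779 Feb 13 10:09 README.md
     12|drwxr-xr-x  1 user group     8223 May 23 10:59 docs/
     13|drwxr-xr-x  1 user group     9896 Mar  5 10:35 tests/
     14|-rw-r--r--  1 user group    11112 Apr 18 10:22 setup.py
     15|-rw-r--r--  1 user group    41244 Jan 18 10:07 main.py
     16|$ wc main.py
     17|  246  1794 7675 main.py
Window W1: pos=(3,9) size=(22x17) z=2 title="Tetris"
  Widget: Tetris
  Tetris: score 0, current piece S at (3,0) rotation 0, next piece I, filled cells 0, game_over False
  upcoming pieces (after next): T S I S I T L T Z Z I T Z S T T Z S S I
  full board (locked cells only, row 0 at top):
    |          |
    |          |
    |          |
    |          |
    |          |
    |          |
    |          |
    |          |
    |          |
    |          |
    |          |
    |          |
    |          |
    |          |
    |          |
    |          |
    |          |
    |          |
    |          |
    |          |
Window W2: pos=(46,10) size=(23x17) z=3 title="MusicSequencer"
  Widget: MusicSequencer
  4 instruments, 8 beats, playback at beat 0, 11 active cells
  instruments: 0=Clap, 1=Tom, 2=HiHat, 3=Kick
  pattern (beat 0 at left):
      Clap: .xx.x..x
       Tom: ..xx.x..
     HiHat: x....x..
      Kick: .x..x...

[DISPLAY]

           ┃-rw-r--r--  1 user group    40663 J┃    
 ┏━━━━━━━━━━━━━━━━━━━━┓ 1 user group    11863 A┃    
 ┃ Tetris             ┃ 1 user group    2492┏━━━━━━━
 ┠────────────────────┨ 1 user group    2121┃ MusicS
 ┃          │Next:    ┃━━━━━━━━━━━━━━━━━━━━━┠───────
 ┃          │████     ┃                     ┃      ▼
 ┃          │         ┃                     ┃  Clap·
 ┃          │         ┃                     ┃   Tom·
 ┃          │         ┃                     ┃ HiHat█
 ┃          │         ┃                     ┃  Kick·
 ┃          │Score:   ┃                     ┃       
 ┃          │0        ┃                     ┃       
 ┃          │         ┃                     ┃       
 ┃          │         ┃                     ┃       


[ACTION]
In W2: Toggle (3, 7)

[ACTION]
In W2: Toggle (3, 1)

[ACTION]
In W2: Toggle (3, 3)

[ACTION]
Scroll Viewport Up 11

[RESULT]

                                                    
                                                    
                                                    
           ┏━━━━━━━━━━━━━━━━━━━━━━━━━━━━━━━━━━━┓    
           ┃ Terminal                          ┃    
           ┠───────────────────────────────────┨    
           ┃$ ls -la                           ┃    
           ┃drwxr-xr-x  1 user group    32843 M┃    
           ┃-rw-r--r--  1 user group    40663 J┃    
 ┏━━━━━━━━━━━━━━━━━━━━┓ 1 user group    11863 A┃    
 ┃ Tetris             ┃ 1 user group    2492┏━━━━━━━
 ┠────────────────────┨ 1 user group    2121┃ MusicS
 ┃          │Next:    ┃━━━━━━━━━━━━━━━━━━━━━┠───────
 ┃          │████     ┃                     ┃      ▼


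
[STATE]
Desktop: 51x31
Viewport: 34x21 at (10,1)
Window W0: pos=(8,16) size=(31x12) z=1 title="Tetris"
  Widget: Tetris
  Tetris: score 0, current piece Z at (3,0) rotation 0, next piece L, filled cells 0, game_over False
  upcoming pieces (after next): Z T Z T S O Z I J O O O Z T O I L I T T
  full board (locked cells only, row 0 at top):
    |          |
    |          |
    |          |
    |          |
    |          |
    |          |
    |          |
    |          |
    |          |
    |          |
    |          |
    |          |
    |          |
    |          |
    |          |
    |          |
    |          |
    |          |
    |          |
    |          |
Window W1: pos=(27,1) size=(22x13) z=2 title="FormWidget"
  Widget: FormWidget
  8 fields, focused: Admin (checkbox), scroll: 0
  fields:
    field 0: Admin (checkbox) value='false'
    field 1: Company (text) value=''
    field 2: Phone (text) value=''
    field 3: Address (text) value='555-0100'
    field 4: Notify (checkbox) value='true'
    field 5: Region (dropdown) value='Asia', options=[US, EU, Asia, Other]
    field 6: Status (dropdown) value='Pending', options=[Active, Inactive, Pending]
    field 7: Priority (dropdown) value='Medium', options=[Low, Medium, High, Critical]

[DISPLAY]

                 ┏━━━━━━━━━━━━━━━━
                 ┃ FormWidget     
                 ┠────────────────
                 ┃> Admin:      [ 
                 ┃  Company:    [ 
                 ┃  Phone:      [ 
                 ┃  Address:    [5
                 ┃  Notify:     [x
                 ┃  Region:     [A
                 ┃  Status:     [P
                 ┃  Priority:   [M
                 ┃                
                 ┗━━━━━━━━━━━━━━━━
                                  
                                  
━━━━━━━━━━━━━━━━━━━━━━━━━━━━┓     
Tetris                      ┃     
────────────────────────────┨     
         │Next:             ┃     
         │  ▒               ┃     
         │▒▒▒               ┃     


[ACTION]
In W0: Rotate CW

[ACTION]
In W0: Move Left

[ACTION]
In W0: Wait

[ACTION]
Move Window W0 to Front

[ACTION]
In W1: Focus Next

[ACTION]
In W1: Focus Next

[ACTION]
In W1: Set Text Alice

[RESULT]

                 ┏━━━━━━━━━━━━━━━━
                 ┃ FormWidget     
                 ┠────────────────
                 ┃  Admin:      [ 
                 ┃  Company:    [ 
                 ┃> Phone:      [A
                 ┃  Address:    [5
                 ┃  Notify:     [x
                 ┃  Region:     [A
                 ┃  Status:     [P
                 ┃  Priority:   [M
                 ┃                
                 ┗━━━━━━━━━━━━━━━━
                                  
                                  
━━━━━━━━━━━━━━━━━━━━━━━━━━━━┓     
Tetris                      ┃     
────────────────────────────┨     
         │Next:             ┃     
         │  ▒               ┃     
         │▒▒▒               ┃     


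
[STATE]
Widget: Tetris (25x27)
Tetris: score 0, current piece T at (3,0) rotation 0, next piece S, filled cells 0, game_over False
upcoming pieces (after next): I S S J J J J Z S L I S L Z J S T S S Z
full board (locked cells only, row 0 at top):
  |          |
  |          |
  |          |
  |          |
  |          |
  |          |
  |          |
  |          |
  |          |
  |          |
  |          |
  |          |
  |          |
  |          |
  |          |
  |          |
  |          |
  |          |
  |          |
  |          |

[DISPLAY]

    ▒     │Next:         
   ▒▒▒    │ ░░           
          │░░            
          │              
          │              
          │              
          │Score:        
          │0             
          │              
          │              
          │              
          │              
          │              
          │              
          │              
          │              
          │              
          │              
          │              
          │              
          │              
          │              
          │              
          │              
          │              
          │              
          │              


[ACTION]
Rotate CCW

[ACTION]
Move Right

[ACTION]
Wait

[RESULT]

          │Next:         
     ▒    │ ░░           
    ▒▒    │░░            
     ▒    │              
          │              
          │              
          │Score:        
          │0             
          │              
          │              
          │              
          │              
          │              
          │              
          │              
          │              
          │              
          │              
          │              
          │              
          │              
          │              
          │              
          │              
          │              
          │              
          │              


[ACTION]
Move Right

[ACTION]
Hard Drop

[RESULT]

    ░░    │Next:         
   ░░     │████          
          │              
          │              
          │              
          │              
          │Score:        
          │0             
          │              
          │              
          │              
          │              
          │              
          │              
          │              
          │              
          │              
      ▒   │              
     ▒▒   │              
      ▒   │              
          │              
          │              
          │              
          │              
          │              
          │              
          │              


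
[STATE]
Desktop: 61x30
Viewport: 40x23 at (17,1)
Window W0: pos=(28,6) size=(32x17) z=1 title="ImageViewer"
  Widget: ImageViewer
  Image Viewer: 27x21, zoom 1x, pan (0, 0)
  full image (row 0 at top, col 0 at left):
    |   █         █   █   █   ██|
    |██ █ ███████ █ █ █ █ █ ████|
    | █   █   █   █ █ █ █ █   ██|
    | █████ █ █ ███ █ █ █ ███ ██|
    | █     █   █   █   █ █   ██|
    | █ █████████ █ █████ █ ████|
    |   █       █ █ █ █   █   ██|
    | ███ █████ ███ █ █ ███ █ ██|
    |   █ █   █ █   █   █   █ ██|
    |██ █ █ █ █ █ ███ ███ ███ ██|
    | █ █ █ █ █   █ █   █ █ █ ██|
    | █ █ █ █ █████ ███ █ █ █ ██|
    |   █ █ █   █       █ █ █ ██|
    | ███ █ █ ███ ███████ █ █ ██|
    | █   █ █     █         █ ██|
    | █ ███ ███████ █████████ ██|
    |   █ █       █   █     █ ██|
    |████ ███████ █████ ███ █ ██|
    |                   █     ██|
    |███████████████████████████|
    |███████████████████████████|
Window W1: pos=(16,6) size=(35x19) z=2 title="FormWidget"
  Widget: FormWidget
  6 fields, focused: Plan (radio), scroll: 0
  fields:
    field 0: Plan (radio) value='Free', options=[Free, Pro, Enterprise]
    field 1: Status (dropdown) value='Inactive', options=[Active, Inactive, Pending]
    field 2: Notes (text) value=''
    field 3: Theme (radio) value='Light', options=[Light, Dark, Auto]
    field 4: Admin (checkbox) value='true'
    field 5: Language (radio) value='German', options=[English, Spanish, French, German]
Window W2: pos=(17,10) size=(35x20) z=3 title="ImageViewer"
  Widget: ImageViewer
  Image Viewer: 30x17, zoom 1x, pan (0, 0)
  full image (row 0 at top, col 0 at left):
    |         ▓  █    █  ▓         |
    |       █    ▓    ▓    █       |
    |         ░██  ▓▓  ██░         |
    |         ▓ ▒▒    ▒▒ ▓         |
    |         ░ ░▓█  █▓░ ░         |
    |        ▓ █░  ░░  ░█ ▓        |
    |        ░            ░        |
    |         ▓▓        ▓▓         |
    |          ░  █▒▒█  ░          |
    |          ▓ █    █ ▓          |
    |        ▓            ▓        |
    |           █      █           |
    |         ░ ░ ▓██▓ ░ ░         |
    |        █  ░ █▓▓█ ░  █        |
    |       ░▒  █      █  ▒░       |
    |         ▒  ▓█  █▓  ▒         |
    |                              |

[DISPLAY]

                                        
                                        
                                        
                                        
                                        
━━━━━━━━━━━━━━━━━━━━━━━━━━━━━━━━━┓━━━━━━
 FormWidget                      ┃      
─────────────────────────────────┨──────
> Plan:       (●) Free  ( ) Pro  ┃   ██ 
┏━━━━━━━━━━━━━━━━━━━━━━━━━━━━━━━━━┓████ 
┃ ImageViewer                     ┃  ██ 
┠─────────────────────────────────┨█ ██ 
┃         ▓  █    █  ▓            ┃  ██ 
┃       █    ▓    ▓    █          ┃████ 
┃         ░██  ▓▓  ██░            ┃  ██ 
┃         ▓ ▒▒    ▒▒ ▓            ┃█ ██ 
┃         ░ ░▓█  █▓░ ░            ┃█ ██ 
┃        ▓ █░  ░░  ░█ ▓           ┃█ ██ 
┃        ░            ░           ┃█ ██ 
┃         ▓▓        ▓▓            ┃█ ██ 
┃          ░  █▒▒█  ░             ┃█ ██ 
┃          ▓ █    █ ▓             ┃━━━━━
┃        ▓            ▓           ┃     


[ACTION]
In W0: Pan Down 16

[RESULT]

                                        
                                        
                                        
                                        
                                        
━━━━━━━━━━━━━━━━━━━━━━━━━━━━━━━━━┓━━━━━━
 FormWidget                      ┃      
─────────────────────────────────┨──────
> Plan:       (●) Free  ( ) Pro  ┃ █ ██ 
┏━━━━━━━━━━━━━━━━━━━━━━━━━━━━━━━━━┓█ ██ 
┃ ImageViewer                     ┃  ██ 
┠─────────────────────────────────┨████ 
┃         ▓  █    █  ▓            ┃████ 
┃       █    ▓    ▓    █          ┃     
┃         ░██  ▓▓  ██░            ┃     
┃         ▓ ▒▒    ▒▒ ▓            ┃     
┃         ░ ░▓█  █▓░ ░            ┃     
┃        ▓ █░  ░░  ░█ ▓           ┃     
┃        ░            ░           ┃     
┃         ▓▓        ▓▓            ┃     
┃          ░  █▒▒█  ░             ┃     
┃          ▓ █    █ ▓             ┃━━━━━
┃        ▓            ▓           ┃     


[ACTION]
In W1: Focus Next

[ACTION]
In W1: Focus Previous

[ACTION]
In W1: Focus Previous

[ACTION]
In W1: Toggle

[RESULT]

                                        
                                        
                                        
                                        
                                        
━━━━━━━━━━━━━━━━━━━━━━━━━━━━━━━━━┓━━━━━━
 FormWidget                      ┃      
─────────────────────────────────┨──────
  Plan:       (●) Free  ( ) Pro  ┃ █ ██ 
┏━━━━━━━━━━━━━━━━━━━━━━━━━━━━━━━━━┓█ ██ 
┃ ImageViewer                     ┃  ██ 
┠─────────────────────────────────┨████ 
┃         ▓  █    █  ▓            ┃████ 
┃       █    ▓    ▓    █          ┃     
┃         ░██  ▓▓  ██░            ┃     
┃         ▓ ▒▒    ▒▒ ▓            ┃     
┃         ░ ░▓█  █▓░ ░            ┃     
┃        ▓ █░  ░░  ░█ ▓           ┃     
┃        ░            ░           ┃     
┃         ▓▓        ▓▓            ┃     
┃          ░  █▒▒█  ░             ┃     
┃          ▓ █    █ ▓             ┃━━━━━
┃        ▓            ▓           ┃     


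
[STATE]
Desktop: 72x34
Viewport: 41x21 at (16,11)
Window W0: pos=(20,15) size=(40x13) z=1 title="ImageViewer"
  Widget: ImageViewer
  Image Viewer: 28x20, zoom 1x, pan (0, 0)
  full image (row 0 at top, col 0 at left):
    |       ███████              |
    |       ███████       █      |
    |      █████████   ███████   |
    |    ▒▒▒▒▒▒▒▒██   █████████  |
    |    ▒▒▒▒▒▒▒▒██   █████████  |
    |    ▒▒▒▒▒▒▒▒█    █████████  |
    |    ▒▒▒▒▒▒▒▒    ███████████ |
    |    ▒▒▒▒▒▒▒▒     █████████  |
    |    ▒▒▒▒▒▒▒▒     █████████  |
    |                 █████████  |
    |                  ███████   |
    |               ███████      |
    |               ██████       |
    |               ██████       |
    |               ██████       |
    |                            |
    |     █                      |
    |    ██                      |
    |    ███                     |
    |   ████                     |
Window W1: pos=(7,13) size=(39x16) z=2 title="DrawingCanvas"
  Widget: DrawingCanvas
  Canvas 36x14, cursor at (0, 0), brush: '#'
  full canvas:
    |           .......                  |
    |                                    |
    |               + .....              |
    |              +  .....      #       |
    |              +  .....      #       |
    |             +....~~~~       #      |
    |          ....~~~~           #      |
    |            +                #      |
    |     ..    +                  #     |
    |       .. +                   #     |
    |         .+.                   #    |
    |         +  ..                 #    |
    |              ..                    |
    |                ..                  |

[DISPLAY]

                                         
                                         
━━━━━━━━━━━━━━━━━━━━━━━━━━━━━┓           
Canvas                       ┃           
─────────────────────────────┨━━━━━━━━━━━
   .......                   ┃           
                             ┃───────────
       + .....               ┃           
      +  .....      #        ┃           
      +  .....      #        ┃           
     +....~~~~       #       ┃█          
  ....~~~~           #       ┃█          
    +                #       ┃█          
   +                  #      ┃██         
. +                   #      ┃█          
 .+.                   #     ┃█          
 +  ..                 #     ┃━━━━━━━━━━━
━━━━━━━━━━━━━━━━━━━━━━━━━━━━━┛           
                                         
                                         
                                         


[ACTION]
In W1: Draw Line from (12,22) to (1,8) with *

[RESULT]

                                         
                                         
━━━━━━━━━━━━━━━━━━━━━━━━━━━━━┓           
Canvas                       ┃           
─────────────────────────────┨━━━━━━━━━━━
   .......                   ┃           
*                            ┃───────────
 *     + .....               ┃           
  **  +  .....      #        ┃           
    * +  .....      #        ┃           
     *....~~~~       #       ┃█          
  ....*~~~           #       ┃█          
    +  **            #       ┃█          
   +     *            #      ┃██         
. +       *           #      ┃█          
 .+.       **          #     ┃█          
 +  ..       *         #     ┃━━━━━━━━━━━
━━━━━━━━━━━━━━━━━━━━━━━━━━━━━┛           
                                         
                                         
                                         


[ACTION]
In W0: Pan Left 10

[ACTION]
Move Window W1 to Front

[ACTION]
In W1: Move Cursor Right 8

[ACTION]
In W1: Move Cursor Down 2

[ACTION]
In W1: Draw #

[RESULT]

                                         
                                         
━━━━━━━━━━━━━━━━━━━━━━━━━━━━━┓           
Canvas                       ┃           
─────────────────────────────┨━━━━━━━━━━━
   .......                   ┃           
*                            ┃───────────
#*     + .....               ┃           
  **  +  .....      #        ┃           
    * +  .....      #        ┃           
     *....~~~~       #       ┃█          
  ....*~~~           #       ┃█          
    +  **            #       ┃█          
   +     *            #      ┃██         
. +       *           #      ┃█          
 .+.       **          #     ┃█          
 +  ..       *         #     ┃━━━━━━━━━━━
━━━━━━━━━━━━━━━━━━━━━━━━━━━━━┛           
                                         
                                         
                                         


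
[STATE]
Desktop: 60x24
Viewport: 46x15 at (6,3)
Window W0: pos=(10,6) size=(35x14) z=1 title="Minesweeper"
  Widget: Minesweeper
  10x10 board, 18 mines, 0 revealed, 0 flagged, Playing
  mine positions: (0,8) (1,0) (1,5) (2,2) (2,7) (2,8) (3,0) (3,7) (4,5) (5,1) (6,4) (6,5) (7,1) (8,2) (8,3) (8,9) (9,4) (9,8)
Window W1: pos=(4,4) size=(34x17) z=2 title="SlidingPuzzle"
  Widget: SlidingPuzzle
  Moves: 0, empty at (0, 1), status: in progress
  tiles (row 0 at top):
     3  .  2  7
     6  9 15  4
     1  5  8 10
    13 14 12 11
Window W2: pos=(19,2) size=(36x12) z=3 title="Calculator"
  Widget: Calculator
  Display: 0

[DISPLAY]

             ┃ Calculator                     
━━━━━━━━━━━━━┠────────────────────────────────
SlidingPuzzle┃                                
─────────────┃┌───┬───┬───┬───┐               
────┬────┬───┃│ 7 │ 8 │ 9 │ ÷ │               
  3 │    │  2┃├───┼───┼───┼───┤               
────┼────┼───┃│ 4 │ 5 │ 6 │ × │               
  6 │  9 │ 15┃├───┼───┼───┼───┤               
────┼────┼───┃│ 1 │ 2 │ 3 │ - │               
  1 │  5 │  8┃└───┴───┴───┴───┘               
────┼────┼───┗━━━━━━━━━━━━━━━━━━━━━━━━━━━━━━━━
 13 │ 14 │ 12 │ 11 │           ┃      ┃       
────┴────┴────┴────┘           ┃      ┃       
oves: 0                        ┃      ┃       
                               ┃      ┃       


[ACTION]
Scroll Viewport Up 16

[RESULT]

                                              
                                              
             ┏━━━━━━━━━━━━━━━━━━━━━━━━━━━━━━━━
             ┃ Calculator                     
━━━━━━━━━━━━━┠────────────────────────────────
SlidingPuzzle┃                                
─────────────┃┌───┬───┬───┬───┐               
────┬────┬───┃│ 7 │ 8 │ 9 │ ÷ │               
  3 │    │  2┃├───┼───┼───┼───┤               
────┼────┼───┃│ 4 │ 5 │ 6 │ × │               
  6 │  9 │ 15┃├───┼───┼───┼───┤               
────┼────┼───┃│ 1 │ 2 │ 3 │ - │               
  1 │  5 │  8┃└───┴───┴───┴───┘               
────┼────┼───┗━━━━━━━━━━━━━━━━━━━━━━━━━━━━━━━━
 13 │ 14 │ 12 │ 11 │           ┃      ┃       


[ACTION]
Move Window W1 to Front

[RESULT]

                                              
                                              
             ┏━━━━━━━━━━━━━━━━━━━━━━━━━━━━━━━━
             ┃ Calculator                     
━━━━━━━━━━━━━━━━━━━━━━━━━━━━━━━┓──────────────
SlidingPuzzle                  ┃              
───────────────────────────────┨              
────┬────┬────┬────┐           ┃              
  3 │    │  2 │  7 │           ┃              
────┼────┼────┼────┤           ┃              
  6 │  9 │ 15 │  4 │           ┃              
────┼────┼────┼────┤           ┃              
  1 │  5 │  8 │ 10 │           ┃              
────┼────┼────┼────┤           ┃━━━━━━━━━━━━━━
 13 │ 14 │ 12 │ 11 │           ┃      ┃       


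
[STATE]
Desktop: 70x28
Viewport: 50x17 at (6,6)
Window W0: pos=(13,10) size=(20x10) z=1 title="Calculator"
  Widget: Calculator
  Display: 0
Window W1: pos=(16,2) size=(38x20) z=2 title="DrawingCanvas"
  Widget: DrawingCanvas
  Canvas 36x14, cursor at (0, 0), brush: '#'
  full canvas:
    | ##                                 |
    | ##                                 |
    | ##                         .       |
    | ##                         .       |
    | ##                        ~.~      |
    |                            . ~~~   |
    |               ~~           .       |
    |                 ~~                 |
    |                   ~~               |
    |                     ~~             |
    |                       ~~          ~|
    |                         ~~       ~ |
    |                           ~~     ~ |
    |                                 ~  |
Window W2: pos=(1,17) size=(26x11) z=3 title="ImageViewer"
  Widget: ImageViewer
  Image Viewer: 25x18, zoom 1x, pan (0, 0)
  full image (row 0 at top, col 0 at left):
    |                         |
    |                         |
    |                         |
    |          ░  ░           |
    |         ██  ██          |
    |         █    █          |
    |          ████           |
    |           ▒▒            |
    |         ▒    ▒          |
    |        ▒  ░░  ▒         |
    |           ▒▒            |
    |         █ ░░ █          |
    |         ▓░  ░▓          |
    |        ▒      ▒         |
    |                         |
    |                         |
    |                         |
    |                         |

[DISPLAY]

          ┃ ##                                 ┃  
          ┃ ##                         .       ┃  
          ┃ ##                         .       ┃  
          ┃ ##                        ~.~      ┃  
       ┏━━┃                            . ~~~   ┃  
       ┃ C┃               ~~           .       ┃  
       ┠──┃                 ~~                 ┃  
       ┃  ┃                   ~~               ┃  
       ┃┌─┃                     ~~             ┃  
       ┃│ ┃                       ~~          ~┃  
       ┃├─┃                         ~~       ~ ┃  
━━━━━━━━━━━━━━━━━━━━┓                 ~~     ~ ┃  
geViewer            ┃                       ~  ┃  
────────────────────┨                          ┃  
                    ┃                          ┃  
                    ┃━━━━━━━━━━━━━━━━━━━━━━━━━━┛  
                    ┃                             


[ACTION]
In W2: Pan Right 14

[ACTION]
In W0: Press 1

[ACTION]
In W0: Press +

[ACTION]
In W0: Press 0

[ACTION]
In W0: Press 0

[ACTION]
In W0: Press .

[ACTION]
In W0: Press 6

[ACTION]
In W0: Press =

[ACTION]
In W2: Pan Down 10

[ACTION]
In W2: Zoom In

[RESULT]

          ┃ ##                                 ┃  
          ┃ ##                         .       ┃  
          ┃ ##                         .       ┃  
          ┃ ##                        ~.~      ┃  
       ┏━━┃                            . ~~~   ┃  
       ┃ C┃               ~~           .       ┃  
       ┠──┃                 ~~                 ┃  
       ┃  ┃                   ~~               ┃  
       ┃┌─┃                     ~~             ┃  
       ┃│ ┃                       ~~          ~┃  
       ┃├─┃                         ~~       ~ ┃  
━━━━━━━━━━━━━━━━━━━━┓                 ~~     ~ ┃  
geViewer            ┃                       ~  ┃  
────────────────────┨                          ┃  
██        ██        ┃                          ┃  
██        ██        ┃━━━━━━━━━━━━━━━━━━━━━━━━━━┛  
  ████████          ┃                             


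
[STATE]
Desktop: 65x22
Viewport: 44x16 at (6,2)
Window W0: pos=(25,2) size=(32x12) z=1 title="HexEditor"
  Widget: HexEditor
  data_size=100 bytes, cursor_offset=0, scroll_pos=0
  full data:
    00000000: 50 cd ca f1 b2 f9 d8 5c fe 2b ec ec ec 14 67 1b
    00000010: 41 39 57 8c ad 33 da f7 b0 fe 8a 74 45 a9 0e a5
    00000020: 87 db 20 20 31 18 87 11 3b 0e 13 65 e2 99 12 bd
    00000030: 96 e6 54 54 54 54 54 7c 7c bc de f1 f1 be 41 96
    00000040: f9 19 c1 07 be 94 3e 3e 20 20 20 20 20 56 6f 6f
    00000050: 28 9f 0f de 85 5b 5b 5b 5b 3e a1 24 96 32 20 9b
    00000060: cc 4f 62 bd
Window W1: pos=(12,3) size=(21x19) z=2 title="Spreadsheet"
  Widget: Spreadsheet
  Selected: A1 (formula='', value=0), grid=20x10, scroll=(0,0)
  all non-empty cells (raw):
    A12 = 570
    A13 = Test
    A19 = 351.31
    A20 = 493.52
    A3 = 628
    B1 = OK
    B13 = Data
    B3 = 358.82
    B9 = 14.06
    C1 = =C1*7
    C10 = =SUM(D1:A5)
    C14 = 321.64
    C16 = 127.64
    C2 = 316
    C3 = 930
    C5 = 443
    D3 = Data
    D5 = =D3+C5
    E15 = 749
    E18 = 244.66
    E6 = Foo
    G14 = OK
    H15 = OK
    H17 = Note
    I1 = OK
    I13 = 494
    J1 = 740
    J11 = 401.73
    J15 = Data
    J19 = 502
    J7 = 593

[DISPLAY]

                   ┏━━━━━━━━━━━━━━━━━━━━━━━━
      ┏━━━━━━━━━━━━━━━━━━━┓tor              
      ┃ Spreadsheet       ┃─────────────────
      ┠───────────────────┨0  50 cd ca f1 b2
      ┃A1:                ┃0  41 39 57 8c ad
      ┃       A       B   ┃0  87 db 20 20 31
      ┃-------------------┃0  96 e6 54 54 54
      ┃  1      [0]OK     ┃0  f9 19 c1 07 be
      ┃  2        0       ┃0  28 9f 0f de 85
      ┃  3      628  358.8┃0  cc 4f 62 bd   
      ┃  4        0       ┃                 
      ┃  5        0       ┃━━━━━━━━━━━━━━━━━
      ┃  6        0       ┃                 
      ┃  7        0       ┃                 
      ┃  8        0       ┃                 
      ┃  9        0   14.0┃                 


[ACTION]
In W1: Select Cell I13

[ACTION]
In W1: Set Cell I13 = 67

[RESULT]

                   ┏━━━━━━━━━━━━━━━━━━━━━━━━
      ┏━━━━━━━━━━━━━━━━━━━┓tor              
      ┃ Spreadsheet       ┃─────────────────
      ┠───────────────────┨0  50 cd ca f1 b2
      ┃I13: 67            ┃0  41 39 57 8c ad
      ┃       A       B   ┃0  87 db 20 20 31
      ┃-------------------┃0  96 e6 54 54 54
      ┃  1        0OK     ┃0  f9 19 c1 07 be
      ┃  2        0       ┃0  28 9f 0f de 85
      ┃  3      628  358.8┃0  cc 4f 62 bd   
      ┃  4        0       ┃                 
      ┃  5        0       ┃━━━━━━━━━━━━━━━━━
      ┃  6        0       ┃                 
      ┃  7        0       ┃                 
      ┃  8        0       ┃                 
      ┃  9        0   14.0┃                 


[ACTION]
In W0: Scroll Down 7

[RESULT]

                   ┏━━━━━━━━━━━━━━━━━━━━━━━━
      ┏━━━━━━━━━━━━━━━━━━━┓tor              
      ┃ Spreadsheet       ┃─────────────────
      ┠───────────────────┨0  cc 4f 62 bd   
      ┃I13: 67            ┃                 
      ┃       A       B   ┃                 
      ┃-------------------┃                 
      ┃  1        0OK     ┃                 
      ┃  2        0       ┃                 
      ┃  3      628  358.8┃                 
      ┃  4        0       ┃                 
      ┃  5        0       ┃━━━━━━━━━━━━━━━━━
      ┃  6        0       ┃                 
      ┃  7        0       ┃                 
      ┃  8        0       ┃                 
      ┃  9        0   14.0┃                 
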